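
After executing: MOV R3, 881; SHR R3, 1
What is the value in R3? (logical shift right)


Register state trace:
  MOV R3, 881  → R3 = 881
  SHR R3, 1  → R3 = 881 >> 1 = 881 // 2^1 = 440
Final: R3 = 440

440


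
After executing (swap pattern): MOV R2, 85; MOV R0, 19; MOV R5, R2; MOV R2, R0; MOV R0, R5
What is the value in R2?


Register state trace (swap pattern):
  MOV R2, 85  → R2 = 85
  MOV R0, 19  → R0 = 19
  MOV R5, R2  → R5 = 85  (save R2)
  MOV R2, R0  → R2 = 19  (R2 gets R0's value)
  MOV R0, R5  → R0 = 85  (R0 gets saved value)
Final: R2 = 19

19


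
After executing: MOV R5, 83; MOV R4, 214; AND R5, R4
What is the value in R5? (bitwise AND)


Register state trace:
  MOV R5, 83  → R5 = 83 (0b01010011)
  MOV R4, 214  → R4 = 214 (0b11010110)
  AND R5, R4  → R5 = 83 AND 214 = 82 (0b01010010)
Final: R5 = 82

82


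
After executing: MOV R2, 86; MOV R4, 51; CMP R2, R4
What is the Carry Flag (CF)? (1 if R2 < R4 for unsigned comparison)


Register state trace:
  MOV R2, 86  → R2 = 86
  MOV R4, 51  → R4 = 51
  CMP R2, R4  → unsigned 86 - 51: no borrow
  86 >= 51, so CF = 0
CF = 0

0


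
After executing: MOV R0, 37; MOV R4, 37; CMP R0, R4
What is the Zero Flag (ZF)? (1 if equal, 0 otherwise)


Register state trace:
  MOV R0, 37  → R0 = 37
  MOV R4, 37  → R4 = 37
  CMP R0, R4  → computes 37 - 37 = 0
  Result is zero, so values are equal
ZF = 1

1


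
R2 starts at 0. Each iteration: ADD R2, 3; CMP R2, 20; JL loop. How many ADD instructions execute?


Loop trace (R2 starts at 0, target 20, step 3):
  ADD #1: R2 = 0 + 3 = 3  → 3 < 20, loop
  ADD #2: R2 = 3 + 3 = 6  → 6 < 20, loop
  ADD #3: R2 = 6 + 3 = 9  → 9 < 20, loop
  ADD #4: R2 = 9 + 3 = 12  → 12 < 20, loop
  ADD #5: R2 = 12 + 3 = 15  → 15 < 20, loop
  ADD #6: R2 = 15 + 3 = 18  → 18 < 20, loop
  ADD #7: R2 = 18 + 3 = 21  → 21 >= 20, exit
Total ADD instructions: 7

7


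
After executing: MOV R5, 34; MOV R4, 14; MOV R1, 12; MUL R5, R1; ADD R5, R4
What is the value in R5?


Register state trace:
  MOV R5, 34  → R5 = 34
  MOV R4, 14  → R4 = 14
  MOV R1, 12  → R1 = 12
  MUL R5, R1  → R5 = 34 * 12 = 408
  ADD R5, R4  → R5 = 408 + 14 = 422
Final: R5 = 422

422


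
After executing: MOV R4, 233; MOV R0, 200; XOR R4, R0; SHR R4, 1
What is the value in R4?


Register state trace:
  MOV R4, 233  → R4 = 233 (0b11101001)
  MOV R0, 200  → R0 = 200 (0b11001000)
  XOR R4, R0  → R4 = 233 XOR 200 = 33 (0b00100001)
  SHR R4, 1  → R4 = 33 >> 1 = 16
Final: R4 = 16

16


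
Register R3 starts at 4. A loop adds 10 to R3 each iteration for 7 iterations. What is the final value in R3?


Starting value: R3 = 4
  Iter 1: R3 = 4 + 10 = 14
  Iter 2: R3 = 14 + 10 = 24
  Iter 3: R3 = 24 + 10 = 34
  Iter 4: R3 = 34 + 10 = 44
  Iter 5: R3 = 44 + 10 = 54
  Iter 6: R3 = 54 + 10 = 64
  Iter 7: R3 = 64 + 10 = 74
Final: R3 = 74

74


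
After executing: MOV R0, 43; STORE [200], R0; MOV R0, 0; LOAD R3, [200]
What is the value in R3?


Register and memory trace:
  MOV R0, 43  → R0 = 43
  STORE [200], R0  → mem[200] = 43
  MOV R0, 0  → R0 = 0
  LOAD R3, [200]  → R3 = mem[200] = 43
Final: R3 = 43

43


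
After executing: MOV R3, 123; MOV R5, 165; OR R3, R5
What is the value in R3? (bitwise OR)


Register state trace:
  MOV R3, 123  → R3 = 123 (0b01111011)
  MOV R5, 165  → R5 = 165 (0b10100101)
  OR R3, R5   → R3 = 123 OR 165 = 255 (0b11111111)
Final: R3 = 255

255


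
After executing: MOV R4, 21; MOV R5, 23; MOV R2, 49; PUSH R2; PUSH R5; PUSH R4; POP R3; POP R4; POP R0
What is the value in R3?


Stack trace (top is rightmost):
  MOV R4, 21  → R4 = 21
  MOV R5, 23  → R5 = 23
  MOV R2, 49  → R2 = 49
  PUSH R2  → stack: [49]
  PUSH R5  → stack: [49, 23]
  PUSH R4  → stack: [49, 23, 21]
  POP R3  → R3 = 21, stack: [49, 23]
  POP R4  → R4 = 23, stack: [49]
  POP R0  → R0 = 49, stack: []
Final: R3 = 21

21


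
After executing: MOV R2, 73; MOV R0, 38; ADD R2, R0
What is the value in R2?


Register state trace:
  MOV R2, 73  → R2 = 73
  MOV R0, 38  → R0 = 38
  ADD R2, R0  → R2 = 73 + 38 = 111
Final: R2 = 111

111


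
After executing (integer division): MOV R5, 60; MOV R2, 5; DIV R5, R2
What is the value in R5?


Register state trace:
  MOV R5, 60  → R5 = 60
  MOV R2, 5  → R2 = 5
  DIV R5, R2  → R5 = 60 // 5 = 12
Final: R5 = 12

12


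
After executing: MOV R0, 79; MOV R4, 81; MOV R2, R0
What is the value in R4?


Register state trace:
  MOV R0, 79  → R0 = 79
  MOV R4, 81  → R4 = 81
  MOV R2, R0  → R2 = 79
Final: R4 = 81

81


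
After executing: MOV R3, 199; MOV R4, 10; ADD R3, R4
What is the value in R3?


Register state trace:
  MOV R3, 199  → R3 = 199
  MOV R4, 10  → R4 = 10
  ADD R3, R4  → R3 = 199 + 10 = 209
Final: R3 = 209

209


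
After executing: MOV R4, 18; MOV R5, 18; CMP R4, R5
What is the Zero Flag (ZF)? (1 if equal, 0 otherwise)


Register state trace:
  MOV R4, 18  → R4 = 18
  MOV R5, 18  → R5 = 18
  CMP R4, R5  → computes 18 - 18 = 0
  Result is zero, so values are equal
ZF = 1

1


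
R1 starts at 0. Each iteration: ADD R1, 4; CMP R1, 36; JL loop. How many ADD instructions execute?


Loop trace (R1 starts at 0, target 36, step 4):
  ADD #1: R1 = 0 + 4 = 4  → 4 < 36, loop
  ADD #2: R1 = 4 + 4 = 8  → 8 < 36, loop
  ADD #3: R1 = 8 + 4 = 12  → 12 < 36, loop
  ADD #4: R1 = 12 + 4 = 16  → 16 < 36, loop
  ADD #5: R1 = 16 + 4 = 20  → 20 < 36, loop
  ADD #6: R1 = 20 + 4 = 24  → 24 < 36, loop
  ADD #7: R1 = 24 + 4 = 28  → 28 < 36, loop
  ADD #8: R1 = 28 + 4 = 32  → 32 < 36, loop
  ADD #9: R1 = 32 + 4 = 36  → 36 >= 36, exit
Total ADD instructions: 9

9


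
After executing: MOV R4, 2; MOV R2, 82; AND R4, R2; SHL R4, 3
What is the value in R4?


Register state trace:
  MOV R4, 2  → R4 = 2 (0b00000010)
  MOV R2, 82  → R2 = 82 (0b01010010)
  AND R4, R2  → R4 = 2 AND 82 = 2 (0b00000010)
  SHL R4, 3  → R4 = 2 << 3 = 16
Final: R4 = 16

16


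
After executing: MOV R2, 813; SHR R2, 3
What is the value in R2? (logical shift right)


Register state trace:
  MOV R2, 813  → R2 = 813
  SHR R2, 3  → R2 = 813 >> 3 = 813 // 2^3 = 101
Final: R2 = 101

101


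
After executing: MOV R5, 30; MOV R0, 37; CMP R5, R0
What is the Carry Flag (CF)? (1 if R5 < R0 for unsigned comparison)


Register state trace:
  MOV R5, 30  → R5 = 30
  MOV R0, 37  → R0 = 37
  CMP R5, R0  → unsigned 30 - 37: borrow occurs
  30 < 37, so CF = 1
CF = 1

1


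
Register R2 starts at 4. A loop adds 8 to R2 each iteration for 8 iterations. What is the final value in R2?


Starting value: R2 = 4
  Iter 1: R2 = 4 + 8 = 12
  Iter 2: R2 = 12 + 8 = 20
  Iter 3: R2 = 20 + 8 = 28
  Iter 4: R2 = 28 + 8 = 36
  Iter 5: R2 = 36 + 8 = 44
  Iter 6: R2 = 44 + 8 = 52
  Iter 7: R2 = 52 + 8 = 60
  Iter 8: R2 = 60 + 8 = 68
Final: R2 = 68

68


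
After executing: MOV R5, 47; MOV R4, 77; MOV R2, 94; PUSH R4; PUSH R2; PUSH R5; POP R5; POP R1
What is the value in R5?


Stack trace (top is rightmost):
  MOV R5, 47  → R5 = 47
  MOV R4, 77  → R4 = 77
  MOV R2, 94  → R2 = 94
  PUSH R4  → stack: [77]
  PUSH R2  → stack: [77, 94]
  PUSH R5  → stack: [77, 94, 47]
  POP R5  → R5 = 47, stack: [77, 94]
  POP R1  → R1 = 94, stack: [77]
Final: R5 = 47

47


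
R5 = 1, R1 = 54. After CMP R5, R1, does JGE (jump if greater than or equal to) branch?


Trace:
  R5 = 1, R1 = 54
  CMP R5, R1  → compares 1 vs 54
  JGE checks: is 1 greater than or equal to 54?
  1 < 54, so condition is false
Branch taken: No

No


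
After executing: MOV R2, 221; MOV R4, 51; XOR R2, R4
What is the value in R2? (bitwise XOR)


Register state trace:
  MOV R2, 221  → R2 = 221 (0b11011101)
  MOV R4, 51  → R4 = 51 (0b00110011)
  XOR R2, R4  → R2 = 221 XOR 51 = 238 (0b11101110)
Final: R2 = 238

238


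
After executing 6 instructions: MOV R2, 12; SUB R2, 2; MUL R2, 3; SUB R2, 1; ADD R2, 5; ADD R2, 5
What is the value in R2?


Register state trace:
  MOV R2, 12  → R2 = 12
  SUB R2, 2  → R2 = 12 - 2 = 10
  MUL R2, 3  → R2 = 10 * 3 = 30
  SUB R2, 1  → R2 = 30 - 1 = 29
  ADD R2, 5  → R2 = 29 + 5 = 34
  ADD R2, 5  → R2 = 34 + 5 = 39
Final: R2 = 39

39


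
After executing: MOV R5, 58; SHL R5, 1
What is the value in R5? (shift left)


Register state trace:
  MOV R5, 58  → R5 = 58
  SHL R5, 1  → R5 = 58 << 1 = 58 * 2^1 = 116
Final: R5 = 116

116


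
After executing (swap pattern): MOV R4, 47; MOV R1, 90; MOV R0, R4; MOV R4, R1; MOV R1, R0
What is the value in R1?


Register state trace (swap pattern):
  MOV R4, 47  → R4 = 47
  MOV R1, 90  → R1 = 90
  MOV R0, R4  → R0 = 47  (save R4)
  MOV R4, R1  → R4 = 90  (R4 gets R1's value)
  MOV R1, R0  → R1 = 47  (R1 gets saved value)
Final: R1 = 47

47


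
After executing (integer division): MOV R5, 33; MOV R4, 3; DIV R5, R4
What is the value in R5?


Register state trace:
  MOV R5, 33  → R5 = 33
  MOV R4, 3  → R4 = 3
  DIV R5, R4  → R5 = 33 // 3 = 11
Final: R5 = 11

11


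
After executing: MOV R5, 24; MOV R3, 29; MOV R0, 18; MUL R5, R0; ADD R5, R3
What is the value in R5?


Register state trace:
  MOV R5, 24  → R5 = 24
  MOV R3, 29  → R3 = 29
  MOV R0, 18  → R0 = 18
  MUL R5, R0  → R5 = 24 * 18 = 432
  ADD R5, R3  → R5 = 432 + 29 = 461
Final: R5 = 461

461


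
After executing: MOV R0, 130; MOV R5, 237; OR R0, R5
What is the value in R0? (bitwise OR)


Register state trace:
  MOV R0, 130  → R0 = 130 (0b10000010)
  MOV R5, 237  → R5 = 237 (0b11101101)
  OR R0, R5   → R0 = 130 OR 237 = 239 (0b11101111)
Final: R0 = 239

239


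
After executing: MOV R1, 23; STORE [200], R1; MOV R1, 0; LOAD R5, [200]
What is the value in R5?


Register and memory trace:
  MOV R1, 23  → R1 = 23
  STORE [200], R1  → mem[200] = 23
  MOV R1, 0  → R1 = 0
  LOAD R5, [200]  → R5 = mem[200] = 23
Final: R5 = 23

23


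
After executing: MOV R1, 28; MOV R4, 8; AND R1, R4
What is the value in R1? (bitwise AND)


Register state trace:
  MOV R1, 28  → R1 = 28 (0b00011100)
  MOV R4, 8  → R4 = 8 (0b00001000)
  AND R1, R4  → R1 = 28 AND 8 = 8 (0b00001000)
Final: R1 = 8

8


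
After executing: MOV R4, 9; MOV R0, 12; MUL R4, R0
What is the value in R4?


Register state trace:
  MOV R4, 9  → R4 = 9
  MOV R0, 12  → R0 = 12
  MUL R4, R0  → R4 = 9 * 12 = 108
Final: R4 = 108

108


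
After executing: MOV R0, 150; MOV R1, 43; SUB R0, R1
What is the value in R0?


Register state trace:
  MOV R0, 150  → R0 = 150
  MOV R1, 43  → R1 = 43
  SUB R0, R1  → R0 = 150 - 43 = 107
Final: R0 = 107

107


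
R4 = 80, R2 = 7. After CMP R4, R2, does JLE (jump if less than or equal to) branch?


Trace:
  R4 = 80, R2 = 7
  CMP R4, R2  → compares 80 vs 7
  JLE checks: is 80 less than or equal to 7?
  80 > 7, so condition is false
Branch taken: No

No


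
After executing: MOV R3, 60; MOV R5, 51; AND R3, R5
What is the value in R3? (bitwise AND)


Register state trace:
  MOV R3, 60  → R3 = 60 (0b00111100)
  MOV R5, 51  → R5 = 51 (0b00110011)
  AND R3, R5  → R3 = 60 AND 51 = 48 (0b00110000)
Final: R3 = 48

48


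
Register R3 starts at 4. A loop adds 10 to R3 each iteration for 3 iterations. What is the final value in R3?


Starting value: R3 = 4
  Iter 1: R3 = 4 + 10 = 14
  Iter 2: R3 = 14 + 10 = 24
  Iter 3: R3 = 24 + 10 = 34
Final: R3 = 34

34


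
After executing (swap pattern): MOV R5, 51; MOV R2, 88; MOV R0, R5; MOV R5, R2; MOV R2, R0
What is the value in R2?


Register state trace (swap pattern):
  MOV R5, 51  → R5 = 51
  MOV R2, 88  → R2 = 88
  MOV R0, R5  → R0 = 51  (save R5)
  MOV R5, R2  → R5 = 88  (R5 gets R2's value)
  MOV R2, R0  → R2 = 51  (R2 gets saved value)
Final: R2 = 51

51


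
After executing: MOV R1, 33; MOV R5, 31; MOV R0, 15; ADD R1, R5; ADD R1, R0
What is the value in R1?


Register state trace:
  MOV R1, 33  → R1 = 33
  MOV R5, 31  → R5 = 31
  MOV R0, 15  → R0 = 15
  ADD R1, R5  → R1 = 33 + 31 = 64
  ADD R1, R0  → R1 = 64 + 15 = 79
Final: R1 = 79

79


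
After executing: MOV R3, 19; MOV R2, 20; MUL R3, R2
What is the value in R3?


Register state trace:
  MOV R3, 19  → R3 = 19
  MOV R2, 20  → R2 = 20
  MUL R3, R2  → R3 = 19 * 20 = 380
Final: R3 = 380

380


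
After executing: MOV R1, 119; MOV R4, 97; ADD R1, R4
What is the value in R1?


Register state trace:
  MOV R1, 119  → R1 = 119
  MOV R4, 97  → R4 = 97
  ADD R1, R4  → R1 = 119 + 97 = 216
Final: R1 = 216

216


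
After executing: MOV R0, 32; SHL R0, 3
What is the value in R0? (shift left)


Register state trace:
  MOV R0, 32  → R0 = 32
  SHL R0, 3  → R0 = 32 << 3 = 32 * 2^3 = 256
Final: R0 = 256

256


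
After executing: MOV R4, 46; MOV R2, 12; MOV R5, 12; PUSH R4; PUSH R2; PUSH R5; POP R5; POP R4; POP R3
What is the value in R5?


Stack trace (top is rightmost):
  MOV R4, 46  → R4 = 46
  MOV R2, 12  → R2 = 12
  MOV R5, 12  → R5 = 12
  PUSH R4  → stack: [46]
  PUSH R2  → stack: [46, 12]
  PUSH R5  → stack: [46, 12, 12]
  POP R5  → R5 = 12, stack: [46, 12]
  POP R4  → R4 = 12, stack: [46]
  POP R3  → R3 = 46, stack: []
Final: R5 = 12

12


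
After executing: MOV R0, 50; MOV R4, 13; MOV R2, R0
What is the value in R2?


Register state trace:
  MOV R0, 50  → R0 = 50
  MOV R4, 13  → R4 = 13
  MOV R2, R0  → R2 = 50
Final: R2 = 50

50


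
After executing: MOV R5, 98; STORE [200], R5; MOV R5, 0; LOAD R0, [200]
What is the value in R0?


Register and memory trace:
  MOV R5, 98  → R5 = 98
  STORE [200], R5  → mem[200] = 98
  MOV R5, 0  → R5 = 0
  LOAD R0, [200]  → R0 = mem[200] = 98
Final: R0 = 98

98


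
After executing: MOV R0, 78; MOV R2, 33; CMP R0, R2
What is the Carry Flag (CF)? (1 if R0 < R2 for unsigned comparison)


Register state trace:
  MOV R0, 78  → R0 = 78
  MOV R2, 33  → R2 = 33
  CMP R0, R2  → unsigned 78 - 33: no borrow
  78 >= 33, so CF = 0
CF = 0

0


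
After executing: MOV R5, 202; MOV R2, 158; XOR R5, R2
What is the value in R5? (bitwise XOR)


Register state trace:
  MOV R5, 202  → R5 = 202 (0b11001010)
  MOV R2, 158  → R2 = 158 (0b10011110)
  XOR R5, R2  → R5 = 202 XOR 158 = 84 (0b01010100)
Final: R5 = 84

84


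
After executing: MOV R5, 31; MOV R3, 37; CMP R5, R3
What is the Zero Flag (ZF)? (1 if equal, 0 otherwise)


Register state trace:
  MOV R5, 31  → R5 = 31
  MOV R3, 37  → R3 = 37
  CMP R5, R3  → computes 31 - 37 = -6
  Result is nonzero, so values are not equal
ZF = 0

0


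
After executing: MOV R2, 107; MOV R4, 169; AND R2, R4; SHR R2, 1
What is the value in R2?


Register state trace:
  MOV R2, 107  → R2 = 107 (0b01101011)
  MOV R4, 169  → R4 = 169 (0b10101001)
  AND R2, R4  → R2 = 107 AND 169 = 41 (0b00101001)
  SHR R2, 1  → R2 = 41 >> 1 = 20
Final: R2 = 20

20


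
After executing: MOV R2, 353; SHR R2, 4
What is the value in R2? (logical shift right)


Register state trace:
  MOV R2, 353  → R2 = 353
  SHR R2, 4  → R2 = 353 >> 4 = 353 // 2^4 = 22
Final: R2 = 22

22


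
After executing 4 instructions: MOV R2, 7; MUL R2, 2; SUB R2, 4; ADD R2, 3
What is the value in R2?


Register state trace:
  MOV R2, 7  → R2 = 7
  MUL R2, 2  → R2 = 7 * 2 = 14
  SUB R2, 4  → R2 = 14 - 4 = 10
  ADD R2, 3  → R2 = 10 + 3 = 13
Final: R2 = 13

13


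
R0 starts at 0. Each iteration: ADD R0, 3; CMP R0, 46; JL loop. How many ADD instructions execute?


Loop trace (R0 starts at 0, target 46, step 3):
  ADD #1: R0 = 0 + 3 = 3  → 3 < 46, loop
  ADD #2: R0 = 3 + 3 = 6  → 6 < 46, loop
  ADD #3: R0 = 6 + 3 = 9  → 9 < 46, loop
  ADD #4: R0 = 9 + 3 = 12  → 12 < 46, loop
  ADD #5: R0 = 12 + 3 = 15  → 15 < 46, loop
  ADD #6: R0 = 15 + 3 = 18  → 18 < 46, loop
  ADD #7: R0 = 18 + 3 = 21  → 21 < 46, loop
  ADD #8: R0 = 21 + 3 = 24  → 24 < 46, loop
  ADD #9: R0 = 24 + 3 = 27  → 27 < 46, loop
  ADD #10: R0 = 27 + 3 = 30  → 30 < 46, loop
  ADD #11: R0 = 30 + 3 = 33  → 33 < 46, loop
  ADD #12: R0 = 33 + 3 = 36  → 36 < 46, loop
  ADD #13: R0 = 36 + 3 = 39  → 39 < 46, loop
  ADD #14: R0 = 39 + 3 = 42  → 42 < 46, loop
  ADD #15: R0 = 42 + 3 = 45  → 45 < 46, loop
  ADD #16: R0 = 45 + 3 = 48  → 48 >= 46, exit
Total ADD instructions: 16

16


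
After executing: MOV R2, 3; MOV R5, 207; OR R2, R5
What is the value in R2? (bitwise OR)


Register state trace:
  MOV R2, 3  → R2 = 3 (0b00000011)
  MOV R5, 207  → R5 = 207 (0b11001111)
  OR R2, R5   → R2 = 3 OR 207 = 207 (0b11001111)
Final: R2 = 207

207


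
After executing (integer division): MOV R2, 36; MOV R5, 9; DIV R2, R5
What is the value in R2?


Register state trace:
  MOV R2, 36  → R2 = 36
  MOV R5, 9  → R5 = 9
  DIV R2, R5  → R2 = 36 // 9 = 4
Final: R2 = 4

4


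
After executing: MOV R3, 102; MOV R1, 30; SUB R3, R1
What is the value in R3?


Register state trace:
  MOV R3, 102  → R3 = 102
  MOV R1, 30  → R1 = 30
  SUB R3, R1  → R3 = 102 - 30 = 72
Final: R3 = 72

72


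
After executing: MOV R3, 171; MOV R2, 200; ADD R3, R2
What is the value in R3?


Register state trace:
  MOV R3, 171  → R3 = 171
  MOV R2, 200  → R2 = 200
  ADD R3, R2  → R3 = 171 + 200 = 371
Final: R3 = 371

371


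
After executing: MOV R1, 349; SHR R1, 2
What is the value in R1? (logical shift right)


Register state trace:
  MOV R1, 349  → R1 = 349
  SHR R1, 2  → R1 = 349 >> 2 = 349 // 2^2 = 87
Final: R1 = 87

87


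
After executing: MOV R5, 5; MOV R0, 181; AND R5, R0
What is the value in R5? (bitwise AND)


Register state trace:
  MOV R5, 5  → R5 = 5 (0b00000101)
  MOV R0, 181  → R0 = 181 (0b10110101)
  AND R5, R0  → R5 = 5 AND 181 = 5 (0b00000101)
Final: R5 = 5

5


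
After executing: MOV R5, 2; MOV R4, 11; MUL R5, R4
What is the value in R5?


Register state trace:
  MOV R5, 2  → R5 = 2
  MOV R4, 11  → R4 = 11
  MUL R5, R4  → R5 = 2 * 11 = 22
Final: R5 = 22

22


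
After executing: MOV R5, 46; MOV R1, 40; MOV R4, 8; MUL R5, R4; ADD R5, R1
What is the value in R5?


Register state trace:
  MOV R5, 46  → R5 = 46
  MOV R1, 40  → R1 = 40
  MOV R4, 8  → R4 = 8
  MUL R5, R4  → R5 = 46 * 8 = 368
  ADD R5, R1  → R5 = 368 + 40 = 408
Final: R5 = 408

408


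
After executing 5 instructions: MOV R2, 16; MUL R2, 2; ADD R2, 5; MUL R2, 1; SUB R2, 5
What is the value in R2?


Register state trace:
  MOV R2, 16  → R2 = 16
  MUL R2, 2  → R2 = 16 * 2 = 32
  ADD R2, 5  → R2 = 32 + 5 = 37
  MUL R2, 1  → R2 = 37 * 1 = 37
  SUB R2, 5  → R2 = 37 - 5 = 32
Final: R2 = 32

32


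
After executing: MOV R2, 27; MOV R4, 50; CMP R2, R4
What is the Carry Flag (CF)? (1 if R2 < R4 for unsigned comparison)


Register state trace:
  MOV R2, 27  → R2 = 27
  MOV R4, 50  → R4 = 50
  CMP R2, R4  → unsigned 27 - 50: borrow occurs
  27 < 50, so CF = 1
CF = 1

1


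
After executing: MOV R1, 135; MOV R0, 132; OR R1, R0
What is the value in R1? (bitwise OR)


Register state trace:
  MOV R1, 135  → R1 = 135 (0b10000111)
  MOV R0, 132  → R0 = 132 (0b10000100)
  OR R1, R0   → R1 = 135 OR 132 = 135 (0b10000111)
Final: R1 = 135

135


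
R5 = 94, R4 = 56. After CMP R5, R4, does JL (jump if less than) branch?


Trace:
  R5 = 94, R4 = 56
  CMP R5, R4  → compares 94 vs 56
  JL checks: is 94 less than 56?
  94 > 56, so condition is false
Branch taken: No

No


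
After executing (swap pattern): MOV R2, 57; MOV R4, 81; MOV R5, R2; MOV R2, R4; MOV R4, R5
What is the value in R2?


Register state trace (swap pattern):
  MOV R2, 57  → R2 = 57
  MOV R4, 81  → R4 = 81
  MOV R5, R2  → R5 = 57  (save R2)
  MOV R2, R4  → R2 = 81  (R2 gets R4's value)
  MOV R4, R5  → R4 = 57  (R4 gets saved value)
Final: R2 = 81

81


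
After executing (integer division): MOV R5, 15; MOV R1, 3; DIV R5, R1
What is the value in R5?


Register state trace:
  MOV R5, 15  → R5 = 15
  MOV R1, 3  → R1 = 3
  DIV R5, R1  → R5 = 15 // 3 = 5
Final: R5 = 5

5


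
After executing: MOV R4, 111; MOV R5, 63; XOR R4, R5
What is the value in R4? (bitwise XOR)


Register state trace:
  MOV R4, 111  → R4 = 111 (0b01101111)
  MOV R5, 63  → R5 = 63 (0b00111111)
  XOR R4, R5  → R4 = 111 XOR 63 = 80 (0b01010000)
Final: R4 = 80

80


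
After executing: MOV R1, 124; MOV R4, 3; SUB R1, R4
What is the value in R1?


Register state trace:
  MOV R1, 124  → R1 = 124
  MOV R4, 3  → R4 = 3
  SUB R1, R4  → R1 = 124 - 3 = 121
Final: R1 = 121

121


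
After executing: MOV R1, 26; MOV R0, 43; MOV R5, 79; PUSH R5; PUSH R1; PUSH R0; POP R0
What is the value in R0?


Stack trace (top is rightmost):
  MOV R1, 26  → R1 = 26
  MOV R0, 43  → R0 = 43
  MOV R5, 79  → R5 = 79
  PUSH R5  → stack: [79]
  PUSH R1  → stack: [79, 26]
  PUSH R0  → stack: [79, 26, 43]
  POP R0  → R0 = 43, stack: [79, 26]
Final: R0 = 43

43


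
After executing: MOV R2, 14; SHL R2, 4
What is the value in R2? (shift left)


Register state trace:
  MOV R2, 14  → R2 = 14
  SHL R2, 4  → R2 = 14 << 4 = 14 * 2^4 = 224
Final: R2 = 224

224


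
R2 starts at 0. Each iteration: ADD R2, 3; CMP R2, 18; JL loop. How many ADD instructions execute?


Loop trace (R2 starts at 0, target 18, step 3):
  ADD #1: R2 = 0 + 3 = 3  → 3 < 18, loop
  ADD #2: R2 = 3 + 3 = 6  → 6 < 18, loop
  ADD #3: R2 = 6 + 3 = 9  → 9 < 18, loop
  ADD #4: R2 = 9 + 3 = 12  → 12 < 18, loop
  ADD #5: R2 = 12 + 3 = 15  → 15 < 18, loop
  ADD #6: R2 = 15 + 3 = 18  → 18 >= 18, exit
Total ADD instructions: 6

6


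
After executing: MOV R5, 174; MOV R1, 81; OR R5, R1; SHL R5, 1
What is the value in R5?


Register state trace:
  MOV R5, 174  → R5 = 174 (0b10101110)
  MOV R1, 81  → R1 = 81 (0b01010001)
  OR R5, R1  → R5 = 174 OR 81 = 255 (0b11111111)
  SHL R5, 1  → R5 = 255 << 1 = 510
Final: R5 = 510

510


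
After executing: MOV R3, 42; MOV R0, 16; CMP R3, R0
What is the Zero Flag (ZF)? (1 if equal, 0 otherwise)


Register state trace:
  MOV R3, 42  → R3 = 42
  MOV R0, 16  → R0 = 16
  CMP R3, R0  → computes 42 - 16 = 26
  Result is nonzero, so values are not equal
ZF = 0

0


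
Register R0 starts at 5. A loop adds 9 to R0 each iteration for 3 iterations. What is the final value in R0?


Starting value: R0 = 5
  Iter 1: R0 = 5 + 9 = 14
  Iter 2: R0 = 14 + 9 = 23
  Iter 3: R0 = 23 + 9 = 32
Final: R0 = 32

32


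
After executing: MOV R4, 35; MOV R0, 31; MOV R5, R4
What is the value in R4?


Register state trace:
  MOV R4, 35  → R4 = 35
  MOV R0, 31  → R0 = 31
  MOV R5, R4  → R5 = 35
Final: R4 = 35

35


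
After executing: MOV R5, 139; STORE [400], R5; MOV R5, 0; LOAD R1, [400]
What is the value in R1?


Register and memory trace:
  MOV R5, 139  → R5 = 139
  STORE [400], R5  → mem[400] = 139
  MOV R5, 0  → R5 = 0
  LOAD R1, [400]  → R1 = mem[400] = 139
Final: R1 = 139

139


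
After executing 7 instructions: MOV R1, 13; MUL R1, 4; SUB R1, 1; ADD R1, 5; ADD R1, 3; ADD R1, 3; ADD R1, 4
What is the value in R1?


Register state trace:
  MOV R1, 13  → R1 = 13
  MUL R1, 4  → R1 = 13 * 4 = 52
  SUB R1, 1  → R1 = 52 - 1 = 51
  ADD R1, 5  → R1 = 51 + 5 = 56
  ADD R1, 3  → R1 = 56 + 3 = 59
  ADD R1, 3  → R1 = 59 + 3 = 62
  ADD R1, 4  → R1 = 62 + 4 = 66
Final: R1 = 66

66


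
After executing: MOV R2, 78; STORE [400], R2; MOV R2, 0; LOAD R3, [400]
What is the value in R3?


Register and memory trace:
  MOV R2, 78  → R2 = 78
  STORE [400], R2  → mem[400] = 78
  MOV R2, 0  → R2 = 0
  LOAD R3, [400]  → R3 = mem[400] = 78
Final: R3 = 78

78


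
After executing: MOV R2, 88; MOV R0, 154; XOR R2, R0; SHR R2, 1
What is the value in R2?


Register state trace:
  MOV R2, 88  → R2 = 88 (0b01011000)
  MOV R0, 154  → R0 = 154 (0b10011010)
  XOR R2, R0  → R2 = 88 XOR 154 = 194 (0b11000010)
  SHR R2, 1  → R2 = 194 >> 1 = 97
Final: R2 = 97

97


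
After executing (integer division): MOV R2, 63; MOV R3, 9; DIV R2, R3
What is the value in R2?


Register state trace:
  MOV R2, 63  → R2 = 63
  MOV R3, 9  → R3 = 9
  DIV R2, R3  → R2 = 63 // 9 = 7
Final: R2 = 7

7


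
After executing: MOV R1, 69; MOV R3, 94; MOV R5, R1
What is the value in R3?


Register state trace:
  MOV R1, 69  → R1 = 69
  MOV R3, 94  → R3 = 94
  MOV R5, R1  → R5 = 69
Final: R3 = 94

94


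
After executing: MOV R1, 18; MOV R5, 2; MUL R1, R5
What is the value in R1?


Register state trace:
  MOV R1, 18  → R1 = 18
  MOV R5, 2  → R5 = 2
  MUL R1, R5  → R1 = 18 * 2 = 36
Final: R1 = 36

36


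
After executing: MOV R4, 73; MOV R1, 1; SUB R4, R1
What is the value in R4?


Register state trace:
  MOV R4, 73  → R4 = 73
  MOV R1, 1  → R1 = 1
  SUB R4, R1  → R4 = 73 - 1 = 72
Final: R4 = 72

72


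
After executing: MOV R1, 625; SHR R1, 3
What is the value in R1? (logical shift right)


Register state trace:
  MOV R1, 625  → R1 = 625
  SHR R1, 3  → R1 = 625 >> 3 = 625 // 2^3 = 78
Final: R1 = 78

78


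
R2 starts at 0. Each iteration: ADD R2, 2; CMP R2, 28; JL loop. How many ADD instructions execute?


Loop trace (R2 starts at 0, target 28, step 2):
  ADD #1: R2 = 0 + 2 = 2  → 2 < 28, loop
  ADD #2: R2 = 2 + 2 = 4  → 4 < 28, loop
  ADD #3: R2 = 4 + 2 = 6  → 6 < 28, loop
  ADD #4: R2 = 6 + 2 = 8  → 8 < 28, loop
  ADD #5: R2 = 8 + 2 = 10  → 10 < 28, loop
  ADD #6: R2 = 10 + 2 = 12  → 12 < 28, loop
  ADD #7: R2 = 12 + 2 = 14  → 14 < 28, loop
  ADD #8: R2 = 14 + 2 = 16  → 16 < 28, loop
  ADD #9: R2 = 16 + 2 = 18  → 18 < 28, loop
  ADD #10: R2 = 18 + 2 = 20  → 20 < 28, loop
  ADD #11: R2 = 20 + 2 = 22  → 22 < 28, loop
  ADD #12: R2 = 22 + 2 = 24  → 24 < 28, loop
  ADD #13: R2 = 24 + 2 = 26  → 26 < 28, loop
  ADD #14: R2 = 26 + 2 = 28  → 28 >= 28, exit
Total ADD instructions: 14

14


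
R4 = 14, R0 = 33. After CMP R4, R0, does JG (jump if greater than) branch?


Trace:
  R4 = 14, R0 = 33
  CMP R4, R0  → compares 14 vs 33
  JG checks: is 14 greater than 33?
  14 < 33, so condition is false
Branch taken: No

No


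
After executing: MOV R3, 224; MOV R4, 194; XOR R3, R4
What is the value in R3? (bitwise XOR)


Register state trace:
  MOV R3, 224  → R3 = 224 (0b11100000)
  MOV R4, 194  → R4 = 194 (0b11000010)
  XOR R3, R4  → R3 = 224 XOR 194 = 34 (0b00100010)
Final: R3 = 34

34


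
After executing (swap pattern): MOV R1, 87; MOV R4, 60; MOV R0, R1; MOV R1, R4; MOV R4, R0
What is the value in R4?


Register state trace (swap pattern):
  MOV R1, 87  → R1 = 87
  MOV R4, 60  → R4 = 60
  MOV R0, R1  → R0 = 87  (save R1)
  MOV R1, R4  → R1 = 60  (R1 gets R4's value)
  MOV R4, R0  → R4 = 87  (R4 gets saved value)
Final: R4 = 87

87


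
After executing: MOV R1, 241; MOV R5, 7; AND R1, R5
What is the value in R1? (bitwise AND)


Register state trace:
  MOV R1, 241  → R1 = 241 (0b11110001)
  MOV R5, 7  → R5 = 7 (0b00000111)
  AND R1, R5  → R1 = 241 AND 7 = 1 (0b00000001)
Final: R1 = 1

1


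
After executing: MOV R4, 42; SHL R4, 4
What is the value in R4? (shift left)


Register state trace:
  MOV R4, 42  → R4 = 42
  SHL R4, 4  → R4 = 42 << 4 = 42 * 2^4 = 672
Final: R4 = 672

672


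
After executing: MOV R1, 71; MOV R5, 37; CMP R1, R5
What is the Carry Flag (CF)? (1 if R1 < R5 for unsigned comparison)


Register state trace:
  MOV R1, 71  → R1 = 71
  MOV R5, 37  → R5 = 37
  CMP R1, R5  → unsigned 71 - 37: no borrow
  71 >= 37, so CF = 0
CF = 0

0


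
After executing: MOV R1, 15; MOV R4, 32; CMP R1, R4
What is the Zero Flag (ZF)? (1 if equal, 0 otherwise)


Register state trace:
  MOV R1, 15  → R1 = 15
  MOV R4, 32  → R4 = 32
  CMP R1, R4  → computes 15 - 32 = -17
  Result is nonzero, so values are not equal
ZF = 0

0


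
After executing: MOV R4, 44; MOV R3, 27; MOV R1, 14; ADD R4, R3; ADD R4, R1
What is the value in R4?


Register state trace:
  MOV R4, 44  → R4 = 44
  MOV R3, 27  → R3 = 27
  MOV R1, 14  → R1 = 14
  ADD R4, R3  → R4 = 44 + 27 = 71
  ADD R4, R1  → R4 = 71 + 14 = 85
Final: R4 = 85

85


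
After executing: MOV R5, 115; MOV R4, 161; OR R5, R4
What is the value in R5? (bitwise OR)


Register state trace:
  MOV R5, 115  → R5 = 115 (0b01110011)
  MOV R4, 161  → R4 = 161 (0b10100001)
  OR R5, R4   → R5 = 115 OR 161 = 243 (0b11110011)
Final: R5 = 243

243


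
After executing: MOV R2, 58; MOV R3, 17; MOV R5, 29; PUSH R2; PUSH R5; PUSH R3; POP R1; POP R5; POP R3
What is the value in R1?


Stack trace (top is rightmost):
  MOV R2, 58  → R2 = 58
  MOV R3, 17  → R3 = 17
  MOV R5, 29  → R5 = 29
  PUSH R2  → stack: [58]
  PUSH R5  → stack: [58, 29]
  PUSH R3  → stack: [58, 29, 17]
  POP R1  → R1 = 17, stack: [58, 29]
  POP R5  → R5 = 29, stack: [58]
  POP R3  → R3 = 58, stack: []
Final: R1 = 17

17


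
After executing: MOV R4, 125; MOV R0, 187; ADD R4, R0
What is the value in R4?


Register state trace:
  MOV R4, 125  → R4 = 125
  MOV R0, 187  → R0 = 187
  ADD R4, R0  → R4 = 125 + 187 = 312
Final: R4 = 312

312


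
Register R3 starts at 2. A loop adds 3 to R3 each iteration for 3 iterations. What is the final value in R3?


Starting value: R3 = 2
  Iter 1: R3 = 2 + 3 = 5
  Iter 2: R3 = 5 + 3 = 8
  Iter 3: R3 = 8 + 3 = 11
Final: R3 = 11

11


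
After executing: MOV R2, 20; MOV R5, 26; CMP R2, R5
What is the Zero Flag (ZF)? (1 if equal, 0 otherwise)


Register state trace:
  MOV R2, 20  → R2 = 20
  MOV R5, 26  → R5 = 26
  CMP R2, R5  → computes 20 - 26 = -6
  Result is nonzero, so values are not equal
ZF = 0

0


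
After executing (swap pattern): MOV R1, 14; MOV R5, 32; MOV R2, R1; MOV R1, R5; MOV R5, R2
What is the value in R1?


Register state trace (swap pattern):
  MOV R1, 14  → R1 = 14
  MOV R5, 32  → R5 = 32
  MOV R2, R1  → R2 = 14  (save R1)
  MOV R1, R5  → R1 = 32  (R1 gets R5's value)
  MOV R5, R2  → R5 = 14  (R5 gets saved value)
Final: R1 = 32

32


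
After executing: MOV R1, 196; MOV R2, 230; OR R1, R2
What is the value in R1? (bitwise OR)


Register state trace:
  MOV R1, 196  → R1 = 196 (0b11000100)
  MOV R2, 230  → R2 = 230 (0b11100110)
  OR R1, R2   → R1 = 196 OR 230 = 230 (0b11100110)
Final: R1 = 230

230


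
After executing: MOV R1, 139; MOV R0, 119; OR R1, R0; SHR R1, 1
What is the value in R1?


Register state trace:
  MOV R1, 139  → R1 = 139 (0b10001011)
  MOV R0, 119  → R0 = 119 (0b01110111)
  OR R1, R0  → R1 = 139 OR 119 = 255 (0b11111111)
  SHR R1, 1  → R1 = 255 >> 1 = 127
Final: R1 = 127

127


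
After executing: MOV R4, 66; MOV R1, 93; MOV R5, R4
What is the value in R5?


Register state trace:
  MOV R4, 66  → R4 = 66
  MOV R1, 93  → R1 = 93
  MOV R5, R4  → R5 = 66
Final: R5 = 66

66


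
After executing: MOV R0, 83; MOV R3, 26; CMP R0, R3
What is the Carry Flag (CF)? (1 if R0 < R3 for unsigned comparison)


Register state trace:
  MOV R0, 83  → R0 = 83
  MOV R3, 26  → R3 = 26
  CMP R0, R3  → unsigned 83 - 26: no borrow
  83 >= 26, so CF = 0
CF = 0

0


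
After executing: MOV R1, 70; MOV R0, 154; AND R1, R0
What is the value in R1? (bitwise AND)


Register state trace:
  MOV R1, 70  → R1 = 70 (0b01000110)
  MOV R0, 154  → R0 = 154 (0b10011010)
  AND R1, R0  → R1 = 70 AND 154 = 2 (0b00000010)
Final: R1 = 2

2


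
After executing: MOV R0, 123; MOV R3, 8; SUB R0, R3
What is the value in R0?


Register state trace:
  MOV R0, 123  → R0 = 123
  MOV R3, 8  → R3 = 8
  SUB R0, R3  → R0 = 123 - 8 = 115
Final: R0 = 115

115


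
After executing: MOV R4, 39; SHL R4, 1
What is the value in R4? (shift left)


Register state trace:
  MOV R4, 39  → R4 = 39
  SHL R4, 1  → R4 = 39 << 1 = 39 * 2^1 = 78
Final: R4 = 78

78


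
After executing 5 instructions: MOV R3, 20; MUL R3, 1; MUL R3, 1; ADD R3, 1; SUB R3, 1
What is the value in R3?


Register state trace:
  MOV R3, 20  → R3 = 20
  MUL R3, 1  → R3 = 20 * 1 = 20
  MUL R3, 1  → R3 = 20 * 1 = 20
  ADD R3, 1  → R3 = 20 + 1 = 21
  SUB R3, 1  → R3 = 21 - 1 = 20
Final: R3 = 20

20


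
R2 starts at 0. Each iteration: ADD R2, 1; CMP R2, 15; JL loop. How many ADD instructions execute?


Loop trace (R2 starts at 0, target 15, step 1):
  ADD #1: R2 = 0 + 1 = 1  → 1 < 15, loop
  ADD #2: R2 = 1 + 1 = 2  → 2 < 15, loop
  ADD #3: R2 = 2 + 1 = 3  → 3 < 15, loop
  ADD #4: R2 = 3 + 1 = 4  → 4 < 15, loop
  ADD #5: R2 = 4 + 1 = 5  → 5 < 15, loop
  ADD #6: R2 = 5 + 1 = 6  → 6 < 15, loop
  ADD #7: R2 = 6 + 1 = 7  → 7 < 15, loop
  ADD #8: R2 = 7 + 1 = 8  → 8 < 15, loop
  ADD #9: R2 = 8 + 1 = 9  → 9 < 15, loop
  ADD #10: R2 = 9 + 1 = 10  → 10 < 15, loop
  ADD #11: R2 = 10 + 1 = 11  → 11 < 15, loop
  ADD #12: R2 = 11 + 1 = 12  → 12 < 15, loop
  ADD #13: R2 = 12 + 1 = 13  → 13 < 15, loop
  ADD #14: R2 = 13 + 1 = 14  → 14 < 15, loop
  ADD #15: R2 = 14 + 1 = 15  → 15 >= 15, exit
Total ADD instructions: 15

15


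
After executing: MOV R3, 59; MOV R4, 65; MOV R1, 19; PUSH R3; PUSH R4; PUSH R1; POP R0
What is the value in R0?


Stack trace (top is rightmost):
  MOV R3, 59  → R3 = 59
  MOV R4, 65  → R4 = 65
  MOV R1, 19  → R1 = 19
  PUSH R3  → stack: [59]
  PUSH R4  → stack: [59, 65]
  PUSH R1  → stack: [59, 65, 19]
  POP R0  → R0 = 19, stack: [59, 65]
Final: R0 = 19

19


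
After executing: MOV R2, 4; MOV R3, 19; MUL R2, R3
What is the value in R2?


Register state trace:
  MOV R2, 4  → R2 = 4
  MOV R3, 19  → R3 = 19
  MUL R2, R3  → R2 = 4 * 19 = 76
Final: R2 = 76

76


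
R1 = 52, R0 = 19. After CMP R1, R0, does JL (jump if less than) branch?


Trace:
  R1 = 52, R0 = 19
  CMP R1, R0  → compares 52 vs 19
  JL checks: is 52 less than 19?
  52 > 19, so condition is false
Branch taken: No

No


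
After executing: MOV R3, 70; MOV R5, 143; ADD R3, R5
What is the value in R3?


Register state trace:
  MOV R3, 70  → R3 = 70
  MOV R5, 143  → R5 = 143
  ADD R3, R5  → R3 = 70 + 143 = 213
Final: R3 = 213

213


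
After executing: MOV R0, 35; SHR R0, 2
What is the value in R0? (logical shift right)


Register state trace:
  MOV R0, 35  → R0 = 35
  SHR R0, 2  → R0 = 35 >> 2 = 35 // 2^2 = 8
Final: R0 = 8

8


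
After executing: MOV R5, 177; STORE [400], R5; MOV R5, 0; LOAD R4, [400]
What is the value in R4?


Register and memory trace:
  MOV R5, 177  → R5 = 177
  STORE [400], R5  → mem[400] = 177
  MOV R5, 0  → R5 = 0
  LOAD R4, [400]  → R4 = mem[400] = 177
Final: R4 = 177

177


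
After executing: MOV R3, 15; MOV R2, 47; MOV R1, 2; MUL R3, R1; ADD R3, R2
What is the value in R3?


Register state trace:
  MOV R3, 15  → R3 = 15
  MOV R2, 47  → R2 = 47
  MOV R1, 2  → R1 = 2
  MUL R3, R1  → R3 = 15 * 2 = 30
  ADD R3, R2  → R3 = 30 + 47 = 77
Final: R3 = 77

77


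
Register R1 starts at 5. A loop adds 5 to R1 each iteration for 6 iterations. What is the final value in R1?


Starting value: R1 = 5
  Iter 1: R1 = 5 + 5 = 10
  Iter 2: R1 = 10 + 5 = 15
  Iter 3: R1 = 15 + 5 = 20
  Iter 4: R1 = 20 + 5 = 25
  Iter 5: R1 = 25 + 5 = 30
  Iter 6: R1 = 30 + 5 = 35
Final: R1 = 35

35


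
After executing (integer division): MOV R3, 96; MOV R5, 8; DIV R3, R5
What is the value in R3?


Register state trace:
  MOV R3, 96  → R3 = 96
  MOV R5, 8  → R5 = 8
  DIV R3, R5  → R3 = 96 // 8 = 12
Final: R3 = 12

12


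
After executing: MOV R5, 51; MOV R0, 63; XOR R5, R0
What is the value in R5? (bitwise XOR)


Register state trace:
  MOV R5, 51  → R5 = 51 (0b00110011)
  MOV R0, 63  → R0 = 63 (0b00111111)
  XOR R5, R0  → R5 = 51 XOR 63 = 12 (0b00001100)
Final: R5 = 12

12


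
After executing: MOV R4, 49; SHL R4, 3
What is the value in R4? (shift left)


Register state trace:
  MOV R4, 49  → R4 = 49
  SHL R4, 3  → R4 = 49 << 3 = 49 * 2^3 = 392
Final: R4 = 392

392


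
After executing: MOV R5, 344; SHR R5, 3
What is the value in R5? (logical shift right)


Register state trace:
  MOV R5, 344  → R5 = 344
  SHR R5, 3  → R5 = 344 >> 3 = 344 // 2^3 = 43
Final: R5 = 43

43


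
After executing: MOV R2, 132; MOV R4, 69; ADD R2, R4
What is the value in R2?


Register state trace:
  MOV R2, 132  → R2 = 132
  MOV R4, 69  → R4 = 69
  ADD R2, R4  → R2 = 132 + 69 = 201
Final: R2 = 201

201


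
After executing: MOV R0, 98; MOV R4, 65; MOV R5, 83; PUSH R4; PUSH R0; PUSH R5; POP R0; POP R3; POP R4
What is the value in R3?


Stack trace (top is rightmost):
  MOV R0, 98  → R0 = 98
  MOV R4, 65  → R4 = 65
  MOV R5, 83  → R5 = 83
  PUSH R4  → stack: [65]
  PUSH R0  → stack: [65, 98]
  PUSH R5  → stack: [65, 98, 83]
  POP R0  → R0 = 83, stack: [65, 98]
  POP R3  → R3 = 98, stack: [65]
  POP R4  → R4 = 65, stack: []
Final: R3 = 98

98


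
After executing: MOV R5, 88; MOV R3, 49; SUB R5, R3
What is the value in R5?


Register state trace:
  MOV R5, 88  → R5 = 88
  MOV R3, 49  → R3 = 49
  SUB R5, R3  → R5 = 88 - 49 = 39
Final: R5 = 39

39


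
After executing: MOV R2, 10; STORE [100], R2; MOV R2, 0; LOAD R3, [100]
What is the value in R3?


Register and memory trace:
  MOV R2, 10  → R2 = 10
  STORE [100], R2  → mem[100] = 10
  MOV R2, 0  → R2 = 0
  LOAD R3, [100]  → R3 = mem[100] = 10
Final: R3 = 10

10


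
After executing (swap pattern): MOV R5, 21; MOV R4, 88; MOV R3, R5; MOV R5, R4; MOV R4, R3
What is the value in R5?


Register state trace (swap pattern):
  MOV R5, 21  → R5 = 21
  MOV R4, 88  → R4 = 88
  MOV R3, R5  → R3 = 21  (save R5)
  MOV R5, R4  → R5 = 88  (R5 gets R4's value)
  MOV R4, R3  → R4 = 21  (R4 gets saved value)
Final: R5 = 88

88


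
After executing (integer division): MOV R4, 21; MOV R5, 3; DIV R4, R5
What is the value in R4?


Register state trace:
  MOV R4, 21  → R4 = 21
  MOV R5, 3  → R5 = 3
  DIV R4, R5  → R4 = 21 // 3 = 7
Final: R4 = 7

7


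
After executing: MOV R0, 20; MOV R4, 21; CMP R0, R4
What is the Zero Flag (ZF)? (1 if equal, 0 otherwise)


Register state trace:
  MOV R0, 20  → R0 = 20
  MOV R4, 21  → R4 = 21
  CMP R0, R4  → computes 20 - 21 = -1
  Result is nonzero, so values are not equal
ZF = 0

0


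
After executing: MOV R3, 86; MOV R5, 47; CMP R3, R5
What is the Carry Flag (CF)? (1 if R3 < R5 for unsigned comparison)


Register state trace:
  MOV R3, 86  → R3 = 86
  MOV R5, 47  → R5 = 47
  CMP R3, R5  → unsigned 86 - 47: no borrow
  86 >= 47, so CF = 0
CF = 0

0


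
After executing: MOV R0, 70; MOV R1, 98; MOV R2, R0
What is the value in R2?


Register state trace:
  MOV R0, 70  → R0 = 70
  MOV R1, 98  → R1 = 98
  MOV R2, R0  → R2 = 70
Final: R2 = 70

70


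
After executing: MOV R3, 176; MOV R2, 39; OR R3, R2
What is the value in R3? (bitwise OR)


Register state trace:
  MOV R3, 176  → R3 = 176 (0b10110000)
  MOV R2, 39  → R2 = 39 (0b00100111)
  OR R3, R2   → R3 = 176 OR 39 = 183 (0b10110111)
Final: R3 = 183

183


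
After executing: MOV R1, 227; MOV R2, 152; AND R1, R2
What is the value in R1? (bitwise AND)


Register state trace:
  MOV R1, 227  → R1 = 227 (0b11100011)
  MOV R2, 152  → R2 = 152 (0b10011000)
  AND R1, R2  → R1 = 227 AND 152 = 128 (0b10000000)
Final: R1 = 128

128


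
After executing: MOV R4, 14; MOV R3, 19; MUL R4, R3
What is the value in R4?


Register state trace:
  MOV R4, 14  → R4 = 14
  MOV R3, 19  → R3 = 19
  MUL R4, R3  → R4 = 14 * 19 = 266
Final: R4 = 266

266


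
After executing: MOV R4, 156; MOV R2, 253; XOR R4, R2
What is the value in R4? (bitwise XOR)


Register state trace:
  MOV R4, 156  → R4 = 156 (0b10011100)
  MOV R2, 253  → R2 = 253 (0b11111101)
  XOR R4, R2  → R4 = 156 XOR 253 = 97 (0b01100001)
Final: R4 = 97

97


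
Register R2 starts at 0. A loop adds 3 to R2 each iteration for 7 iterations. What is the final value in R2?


Starting value: R2 = 0
  Iter 1: R2 = 0 + 3 = 3
  Iter 2: R2 = 3 + 3 = 6
  Iter 3: R2 = 6 + 3 = 9
  Iter 4: R2 = 9 + 3 = 12
  Iter 5: R2 = 12 + 3 = 15
  Iter 6: R2 = 15 + 3 = 18
  Iter 7: R2 = 18 + 3 = 21
Final: R2 = 21

21
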